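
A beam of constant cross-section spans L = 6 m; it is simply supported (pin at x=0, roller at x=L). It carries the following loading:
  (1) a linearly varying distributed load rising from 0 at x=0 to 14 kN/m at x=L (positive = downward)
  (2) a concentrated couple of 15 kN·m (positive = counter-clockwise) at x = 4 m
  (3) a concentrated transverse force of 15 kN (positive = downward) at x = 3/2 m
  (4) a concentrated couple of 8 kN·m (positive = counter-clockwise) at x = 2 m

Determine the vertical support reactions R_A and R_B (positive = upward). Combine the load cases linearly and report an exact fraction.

Load 1 — triangular load w₀=14 kN/m (0→w₀ over full span):
  R_A = w₀L/6 = 14·6/6 = 14 kN
  R_B = w₀L/3 = 14·6/3 = 28 kN
Load 2 — applied couple M₀=15 kN·m at a=4 m (b=L-a=2):
  R_A = M₀/L = 15/6 = 5/2 kN
  R_B = -M₀/L = -15/6 = -5/2 kN
Load 3 — point force P=15 kN at a=3/2 m (b=L-a=9/2):
  R_A = Pb/L = 15·(9/2)/6 = 45/4 kN
  R_B = Pa/L = 15·(3/2)/6 = 15/4 kN
Load 4 — applied couple M₀=8 kN·m at a=2 m (b=L-a=4):
  R_A = M₀/L = 8/6 = 4/3 kN
  R_B = -M₀/L = -8/6 = -4/3 kN
Superposition: R_A = 349/12 kN, R_B = 335/12 kN

R_A = 349/12 kN, R_B = 335/12 kN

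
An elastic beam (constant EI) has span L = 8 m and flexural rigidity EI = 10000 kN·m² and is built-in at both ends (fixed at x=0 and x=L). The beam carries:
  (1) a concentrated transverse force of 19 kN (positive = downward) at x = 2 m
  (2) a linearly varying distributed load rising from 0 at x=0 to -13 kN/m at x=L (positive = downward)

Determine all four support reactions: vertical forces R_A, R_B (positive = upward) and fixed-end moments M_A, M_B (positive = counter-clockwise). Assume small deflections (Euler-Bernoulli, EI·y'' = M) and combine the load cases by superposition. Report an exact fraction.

Load 1 — point force P=19 kN at a=2 m (b=L-a=6):
  R_A = Pb²(3a+b)/L³ = 19·6²·(3·2+6)/8³ = 513/32 kN
  M_A = Pab²/L² = 19·2·6²/8² = 171/8 kN·m
  R_B = Pa²(a+3b)/L³ = 19·2²·(2+3·6)/8³ = 95/32 kN
  M_B = -Pa²b/L² = -19·2²·6/8² = -57/8 kN·m
Load 2 — triangular load w₀=-13 kN/m (0→w₀ over full span):
  R_A = 3w₀L/20 = 3·(-13)·8/20 = -78/5 kN
  M_A = w₀L²/30 = (-13)·8²/30 = -416/15 kN·m
  R_B = 7w₀L/20 = 7·(-13)·8/20 = -182/5 kN
  M_B = -w₀L²/20 = -(-13)·8²/20 = 208/5 kN·m
Superposition: R_A = 69/160 kN, M_A = -763/120 kN·m, R_B = -5349/160 kN, M_B = 1379/40 kN·m

R_A = 69/160 kN, M_A = -763/120 kN·m, R_B = -5349/160 kN, M_B = 1379/40 kN·m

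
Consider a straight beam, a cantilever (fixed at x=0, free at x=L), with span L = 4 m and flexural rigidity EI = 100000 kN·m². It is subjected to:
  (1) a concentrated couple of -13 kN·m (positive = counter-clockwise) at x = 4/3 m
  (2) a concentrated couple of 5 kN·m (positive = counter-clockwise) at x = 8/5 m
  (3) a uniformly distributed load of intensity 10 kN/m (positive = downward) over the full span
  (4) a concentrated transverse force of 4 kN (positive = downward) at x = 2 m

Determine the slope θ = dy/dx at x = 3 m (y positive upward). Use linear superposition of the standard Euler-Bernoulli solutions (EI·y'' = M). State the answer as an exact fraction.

Load 1 — applied couple M₀=-13 kN·m at a=4/3 m (b=L-a=8/3):
  θ_1 = M₀a/EI  [x>a] = (-13)·(4/3)/100000 = -13/75000 rad
Load 2 — applied couple M₀=5 kN·m at a=8/5 m (b=L-a=12/5):
  θ_2 = M₀a/EI  [x>a] = 5·(8/5)/100000 = 1/12500 rad
Load 3 — uniform load w=10 kN/m over full span:
  θ_3 = -wx(x²-3Lx+3L²)/(6EI) = -10·3·(3²-3·4·3+3·4²)/(6·100000) = -21/20000 rad
Load 4 — point force P=4 kN at a=2 m (b=L-a=2):
  θ_4 = -Pa²/(2EI)  [x>a] = -4·2²/(2·100000) = -1/12500 rad
Superposition: θ = Σ θ_i = -367/300000 rad ≈ -0.001223 rad

θ(3) = -367/300000 rad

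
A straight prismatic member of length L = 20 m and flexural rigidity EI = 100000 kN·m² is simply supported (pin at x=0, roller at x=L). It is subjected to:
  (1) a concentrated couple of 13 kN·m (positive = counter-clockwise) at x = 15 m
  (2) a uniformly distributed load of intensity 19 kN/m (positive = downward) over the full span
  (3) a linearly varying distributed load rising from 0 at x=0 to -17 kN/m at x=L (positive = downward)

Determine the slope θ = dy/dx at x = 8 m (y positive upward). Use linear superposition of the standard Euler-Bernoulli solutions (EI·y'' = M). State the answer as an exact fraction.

θ(8) = -328643/36000000 rad

Load 1 — applied couple M₀=13 kN·m at a=15 m (b=L-a=5):
  θ_1 = (M₀x²/(2L)+C₁)/EI  [x≤a] with C₁=M₀(3b²-L²)/(6L)=-845/24 = (13·8²/(2·20)+(-845/24))/100000 = -1729/12000000 rad
Load 2 — uniform load w=19 kN/m over full span:
  θ_2 = -w(L³-6Lx²+4x³)/(24EI) = -19·(20³-6·20·8²+4·8³)/(24·100000) = -703/37500 rad
Load 3 — triangular load w₀=-17 kN/m (0→w₀ over full span):
  θ_3 = -w₀(7L⁴-30L²x²+15x⁴)/(360LEI) = -(-17)·(7·20⁴-30·20²·8²+15·8⁴)/(360·20·100000) = 5491/562500 rad
Superposition: θ = Σ θ_i = -328643/36000000 rad ≈ -0.009129 rad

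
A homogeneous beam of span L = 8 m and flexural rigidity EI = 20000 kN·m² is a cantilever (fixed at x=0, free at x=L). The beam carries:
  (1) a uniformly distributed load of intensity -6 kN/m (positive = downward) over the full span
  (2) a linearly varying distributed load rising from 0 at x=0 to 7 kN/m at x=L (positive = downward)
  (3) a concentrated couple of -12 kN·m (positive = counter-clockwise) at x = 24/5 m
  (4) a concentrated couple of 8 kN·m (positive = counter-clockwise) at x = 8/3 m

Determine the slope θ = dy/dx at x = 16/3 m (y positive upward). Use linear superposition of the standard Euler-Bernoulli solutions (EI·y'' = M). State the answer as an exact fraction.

θ(16/3) = 1103/759375 rad

Load 1 — uniform load w=-6 kN/m over full span:
  θ_1 = -wx(x²-3Lx+3L²)/(6EI) = -(-6)·(16/3)·((16/3)²-3·8·(16/3)+3·8²)/(6·20000) = 416/16875 rad
Load 2 — triangular load w₀=7 kN/m (0→w₀ over full span):
  θ_2 = (w₀Lx²/4-w₀L²x/3-w₀x⁴/(24L))/EI = (7·8·(16/3)²/4-7·8²·(16/3)/3-7·(16/3)⁴/(24·8))/20000 = -3248/151875 rad
Load 3 — applied couple M₀=-12 kN·m at a=24/5 m (b=L-a=16/5):
  θ_3 = M₀a/EI  [x>a] = (-12)·(24/5)/20000 = -9/3125 rad
Load 4 — applied couple M₀=8 kN·m at a=8/3 m (b=L-a=16/3):
  θ_4 = M₀a/EI  [x>a] = 8·(8/3)/20000 = 2/1875 rad
Superposition: θ = Σ θ_i = 1103/759375 rad ≈ 0.001453 rad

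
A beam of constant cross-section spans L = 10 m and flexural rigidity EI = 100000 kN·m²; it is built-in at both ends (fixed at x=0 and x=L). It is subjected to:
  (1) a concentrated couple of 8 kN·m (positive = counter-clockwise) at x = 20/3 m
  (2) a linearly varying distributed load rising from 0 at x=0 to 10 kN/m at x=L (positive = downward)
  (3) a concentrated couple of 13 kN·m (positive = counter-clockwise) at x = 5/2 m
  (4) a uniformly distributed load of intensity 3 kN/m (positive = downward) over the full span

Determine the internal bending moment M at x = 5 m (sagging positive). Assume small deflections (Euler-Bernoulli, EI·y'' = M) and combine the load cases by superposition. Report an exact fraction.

Load 1 — applied couple M₀=8 kN·m at a=20/3 m (b=L-a=10/3):
  M_1 = R_Ax - M_A  [x≤a] with R_A=16/15, M_A=8/3 = (16/15)·5 - (8/3) = 8/3 kN·m
Load 2 — triangular load w₀=10 kN/m (0→w₀ over full span):
  M_2 = 3w₀Lx/20 - w₀L²/30 - w₀x³/(6L) = 3·10·10·5/20 - 10·10²/30 - 10·5³/(6·10) = 125/6 kN·m
Load 3 — applied couple M₀=13 kN·m at a=5/2 m (b=L-a=15/2):
  M_3 = R_Ax - M_A - M₀  [x>a] with R_A=117/80, M_A=-39/16 = (117/80)·5 - (-39/16) - 13 = -13/4 kN·m
Load 4 — uniform load w=3 kN/m over full span:
  M_4 = wLx/2 - wL²/12 - wx²/2 = 3·10·5/2 - 3·10²/12 - 3·5²/2 = 25/2 kN·m
Superposition: M = Σ M_i = 131/4 kN·m ≈ 32.750000 kN·m

M(5) = 131/4 kN·m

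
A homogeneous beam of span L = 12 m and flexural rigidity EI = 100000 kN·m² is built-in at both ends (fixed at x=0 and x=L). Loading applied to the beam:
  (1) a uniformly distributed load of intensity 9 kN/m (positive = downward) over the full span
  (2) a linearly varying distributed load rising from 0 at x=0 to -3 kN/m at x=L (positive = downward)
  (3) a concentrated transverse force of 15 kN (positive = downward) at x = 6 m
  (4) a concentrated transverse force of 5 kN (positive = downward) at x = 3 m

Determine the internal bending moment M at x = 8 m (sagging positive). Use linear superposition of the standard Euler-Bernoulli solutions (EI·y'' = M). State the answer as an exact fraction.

Load 1 — uniform load w=9 kN/m over full span:
  M_1 = wLx/2 - wL²/12 - wx²/2 = 9·12·8/2 - 9·12²/12 - 9·8²/2 = 36 kN·m
Load 2 — triangular load w₀=-3 kN/m (0→w₀ over full span):
  M_2 = 3w₀Lx/20 - w₀L²/30 - w₀x³/(6L) = 3·(-3)·12·8/20 - (-3)·12²/30 - (-3)·8³/(6·12) = -112/15 kN·m
Load 3 — point force P=15 kN at a=6 m (b=L-a=6):
  M_3 = Pa²(a+3b)(L-x)/L³ - Pa²b/L²  [x>a] = 15·6²·(6+3·6)·(12-8)/12³ - 15·6²·6/12² = 15/2 kN·m
Load 4 — point force P=5 kN at a=3 m (b=L-a=9):
  M_4 = Pa²(a+3b)(L-x)/L³ - Pa²b/L²  [x>a] = 5·3²·(3+3·9)·(12-8)/12³ - 5·3²·9/12² = 5/16 kN·m
Superposition: M = Σ M_i = 8723/240 kN·m ≈ 36.345833 kN·m

M(8) = 8723/240 kN·m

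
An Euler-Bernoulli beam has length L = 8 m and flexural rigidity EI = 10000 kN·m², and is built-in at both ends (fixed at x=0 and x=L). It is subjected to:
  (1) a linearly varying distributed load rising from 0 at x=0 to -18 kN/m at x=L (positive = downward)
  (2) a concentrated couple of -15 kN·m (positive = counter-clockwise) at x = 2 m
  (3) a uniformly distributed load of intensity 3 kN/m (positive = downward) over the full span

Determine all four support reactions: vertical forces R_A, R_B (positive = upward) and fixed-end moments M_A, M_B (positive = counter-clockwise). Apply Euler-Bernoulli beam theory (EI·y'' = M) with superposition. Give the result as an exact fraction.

Load 1 — triangular load w₀=-18 kN/m (0→w₀ over full span):
  R_A = 3w₀L/20 = 3·(-18)·8/20 = -108/5 kN
  M_A = w₀L²/30 = (-18)·8²/30 = -192/5 kN·m
  R_B = 7w₀L/20 = 7·(-18)·8/20 = -252/5 kN
  M_B = -w₀L²/20 = -(-18)·8²/20 = 288/5 kN·m
Load 2 — applied couple M₀=-15 kN·m at a=2 m (b=L-a=6):
  R_A = 6M₀ab/L³ = 6·(-15)·2·6/8³ = -135/64 kN
  M_A = M₀b(2a-b)/L² = (-15)·6·(2·2-6)/8² = 45/16 kN·m
  R_B = -6M₀ab/L³ = -6·(-15)·2·6/8³ = 135/64 kN
  M_B = M₀a(2b-a)/L² = (-15)·2·(2·6-2)/8² = -75/16 kN·m
Load 3 — uniform load w=3 kN/m over full span:
  R_A = wL/2 = 3·8/2 = 12 kN
  M_A = wL²/12 = 3·8²/12 = 16 kN·m
  R_B = wL/2 = 3·8/2 = 12 kN
  M_B = -wL²/12 = -3·8²/12 = -16 kN·m
Superposition: R_A = -3747/320 kN, M_A = -1567/80 kN·m, R_B = -11613/320 kN, M_B = 2953/80 kN·m

R_A = -3747/320 kN, M_A = -1567/80 kN·m, R_B = -11613/320 kN, M_B = 2953/80 kN·m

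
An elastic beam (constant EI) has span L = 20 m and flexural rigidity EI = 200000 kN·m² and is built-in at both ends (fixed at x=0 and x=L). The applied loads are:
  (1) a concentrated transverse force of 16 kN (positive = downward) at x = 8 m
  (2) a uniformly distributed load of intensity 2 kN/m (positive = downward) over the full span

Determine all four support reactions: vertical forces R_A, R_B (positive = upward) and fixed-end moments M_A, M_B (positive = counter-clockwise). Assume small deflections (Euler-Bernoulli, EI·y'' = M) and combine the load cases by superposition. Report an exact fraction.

R_A = 3796/125 kN, M_A = 8456/75 kN·m, R_B = 3204/125 kN, M_B = -7304/75 kN·m

Load 1 — point force P=16 kN at a=8 m (b=L-a=12):
  R_A = Pb²(3a+b)/L³ = 16·12²·(3·8+12)/20³ = 1296/125 kN
  M_A = Pab²/L² = 16·8·12²/20² = 1152/25 kN·m
  R_B = Pa²(a+3b)/L³ = 16·8²·(8+3·12)/20³ = 704/125 kN
  M_B = -Pa²b/L² = -16·8²·12/20² = -768/25 kN·m
Load 2 — uniform load w=2 kN/m over full span:
  R_A = wL/2 = 2·20/2 = 20 kN
  M_A = wL²/12 = 2·20²/12 = 200/3 kN·m
  R_B = wL/2 = 2·20/2 = 20 kN
  M_B = -wL²/12 = -2·20²/12 = -200/3 kN·m
Superposition: R_A = 3796/125 kN, M_A = 8456/75 kN·m, R_B = 3204/125 kN, M_B = -7304/75 kN·m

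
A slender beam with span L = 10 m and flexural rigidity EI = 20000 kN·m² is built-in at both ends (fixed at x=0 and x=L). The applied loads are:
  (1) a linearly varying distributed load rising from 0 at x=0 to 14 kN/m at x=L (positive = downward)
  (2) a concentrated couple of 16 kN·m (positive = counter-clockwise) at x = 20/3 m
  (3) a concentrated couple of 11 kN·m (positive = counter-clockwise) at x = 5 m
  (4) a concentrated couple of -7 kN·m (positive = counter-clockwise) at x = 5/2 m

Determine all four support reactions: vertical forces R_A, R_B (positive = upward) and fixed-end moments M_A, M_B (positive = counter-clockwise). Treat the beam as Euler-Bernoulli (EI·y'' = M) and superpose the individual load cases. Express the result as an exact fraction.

R_A = 5759/240 kN, M_A = 897/16 kN·m, R_B = 11041/240 kN, M_B = -1111/16 kN·m

Load 1 — triangular load w₀=14 kN/m (0→w₀ over full span):
  R_A = 3w₀L/20 = 3·14·10/20 = 21 kN
  M_A = w₀L²/30 = 14·10²/30 = 140/3 kN·m
  R_B = 7w₀L/20 = 7·14·10/20 = 49 kN
  M_B = -w₀L²/20 = -14·10²/20 = -70 kN·m
Load 2 — applied couple M₀=16 kN·m at a=20/3 m (b=L-a=10/3):
  R_A = 6M₀ab/L³ = 6·16·(20/3)·(10/3)/10³ = 32/15 kN
  M_A = M₀b(2a-b)/L² = 16·(10/3)·(2·(20/3)-(10/3))/10² = 16/3 kN·m
  R_B = -6M₀ab/L³ = -6·16·(20/3)·(10/3)/10³ = -32/15 kN
  M_B = M₀a(2b-a)/L² = 16·(20/3)·(2·(10/3)-(20/3))/10² = 0 kN·m
Load 3 — applied couple M₀=11 kN·m at a=5 m (b=L-a=5):
  R_A = 6M₀ab/L³ = 6·11·5·5/10³ = 33/20 kN
  M_A = M₀b(2a-b)/L² = 11·5·(2·5-5)/10² = 11/4 kN·m
  R_B = -6M₀ab/L³ = -6·11·5·5/10³ = -33/20 kN
  M_B = M₀a(2b-a)/L² = 11·5·(2·5-5)/10² = 11/4 kN·m
Load 4 — applied couple M₀=-7 kN·m at a=5/2 m (b=L-a=15/2):
  R_A = 6M₀ab/L³ = 6·(-7)·(5/2)·(15/2)/10³ = -63/80 kN
  M_A = M₀b(2a-b)/L² = (-7)·(15/2)·(2·(5/2)-(15/2))/10² = 21/16 kN·m
  R_B = -6M₀ab/L³ = -6·(-7)·(5/2)·(15/2)/10³ = 63/80 kN
  M_B = M₀a(2b-a)/L² = (-7)·(5/2)·(2·(15/2)-(5/2))/10² = -35/16 kN·m
Superposition: R_A = 5759/240 kN, M_A = 897/16 kN·m, R_B = 11041/240 kN, M_B = -1111/16 kN·m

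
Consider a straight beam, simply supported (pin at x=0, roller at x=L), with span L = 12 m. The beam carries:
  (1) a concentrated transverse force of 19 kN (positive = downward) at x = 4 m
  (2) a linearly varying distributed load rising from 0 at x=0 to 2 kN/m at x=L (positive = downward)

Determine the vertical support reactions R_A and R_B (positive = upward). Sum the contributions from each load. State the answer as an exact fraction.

R_A = 50/3 kN, R_B = 43/3 kN

Load 1 — point force P=19 kN at a=4 m (b=L-a=8):
  R_A = Pb/L = 19·8/12 = 38/3 kN
  R_B = Pa/L = 19·4/12 = 19/3 kN
Load 2 — triangular load w₀=2 kN/m (0→w₀ over full span):
  R_A = w₀L/6 = 2·12/6 = 4 kN
  R_B = w₀L/3 = 2·12/3 = 8 kN
Superposition: R_A = 50/3 kN, R_B = 43/3 kN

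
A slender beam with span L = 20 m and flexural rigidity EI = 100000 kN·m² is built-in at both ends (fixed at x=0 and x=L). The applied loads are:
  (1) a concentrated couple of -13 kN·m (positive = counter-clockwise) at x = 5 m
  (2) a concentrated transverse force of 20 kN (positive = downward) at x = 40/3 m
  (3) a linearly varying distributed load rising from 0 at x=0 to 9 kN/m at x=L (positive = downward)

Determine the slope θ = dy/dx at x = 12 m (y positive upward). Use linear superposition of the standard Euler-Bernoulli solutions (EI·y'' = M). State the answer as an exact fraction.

θ(12) = 12787/9000000 rad

Load 1 — applied couple M₀=-13 kN·m at a=5 m (b=L-a=15):
  θ_1 = (R_Ax²/2 - M_Ax - M₀(x-a))/EI  [x>a] with R_A=-117/160, M_A=39/16 = ((-117/160)·12²/2 - (39/16)·12 - (-13)·(12-5))/100000 = 91/1000000 rad
Load 2 — point force P=20 kN at a=40/3 m (b=L-a=20/3):
  θ_2 = -Pb²x(2aL-(3a+b)x)/(2L³EI)  [x≤a] = -20·(20/3)²·12·(2·(40/3)·20-(3·(40/3)+(20/3))·12)/(2·20³·100000) = 1/5625 rad
Load 3 — triangular load w₀=9 kN/m (0→w₀ over full span):
  θ_3 = -w₀(2x(L-x)(L-2x)(x+2L)+x²(L-x)²)/(120LEI) = -9·(2·12·(20-12)·(20-2·12)·(12+2·20)+12²·(20-12)²)/(120·20·100000) = 18/15625 rad
Superposition: θ = Σ θ_i = 12787/9000000 rad ≈ 0.001421 rad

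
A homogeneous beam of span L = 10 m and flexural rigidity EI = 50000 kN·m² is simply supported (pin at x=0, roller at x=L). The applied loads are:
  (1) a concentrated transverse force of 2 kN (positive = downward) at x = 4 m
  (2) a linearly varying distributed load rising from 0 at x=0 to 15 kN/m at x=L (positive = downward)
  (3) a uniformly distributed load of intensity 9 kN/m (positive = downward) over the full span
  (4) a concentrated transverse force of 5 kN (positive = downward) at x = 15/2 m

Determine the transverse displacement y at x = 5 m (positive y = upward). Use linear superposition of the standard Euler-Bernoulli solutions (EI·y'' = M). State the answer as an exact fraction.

y(5) = -216901/4800000 m

Load 1 — point force P=2 kN at a=4 m (b=L-a=6):
  y_1 = -Pa(L-x)(2Lx-a²-x²)/(6LEI)  [x>a] = -2·4·(10-5)·(2·10·5-4²-5²)/(6·10·50000) = -59/75000 m
Load 2 — triangular load w₀=15 kN/m (0→w₀ over full span):
  y_2 = -w₀x(7L⁴-10L²x²+3x⁴)/(360LEI) = -15·5·(7·10⁴-10·10²·5²+3·5⁴)/(360·10·50000) = -5/256 m
Load 3 — uniform load w=9 kN/m over full span:
  y_3 = -wx(L³-2Lx²+x³)/(24EI) = -9·5·(10³-2·10·5²+5³)/(24·50000) = -3/128 m
Load 4 — point force P=5 kN at a=15/2 m (b=L-a=5/2):
  y_4 = -Pbx(L²-b²-x²)/(6LEI)  [x≤a] = -5·(5/2)·5·(10²-(5/2)²-5²)/(6·10·50000) = -11/7680 m
Superposition: y = Σ y_i = -216901/4800000 m ≈ -0.045188 m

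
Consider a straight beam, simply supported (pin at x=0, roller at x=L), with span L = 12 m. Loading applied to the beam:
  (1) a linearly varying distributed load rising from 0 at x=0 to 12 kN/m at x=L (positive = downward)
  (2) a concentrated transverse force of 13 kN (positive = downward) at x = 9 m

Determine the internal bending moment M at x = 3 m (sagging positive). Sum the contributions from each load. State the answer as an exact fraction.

Load 1 — triangular load w₀=12 kN/m (0→w₀ over full span):
  M_1 = w₀Lx/6 - w₀x³/(6L) = 12·12·3/6 - 12·3³/(6·12) = 135/2 kN·m
Load 2 — point force P=13 kN at a=9 m (b=L-a=3):
  M_2 = Pbx/L  [x≤a] = 13·3·3/12 = 39/4 kN·m
Superposition: M = Σ M_i = 309/4 kN·m ≈ 77.250000 kN·m

M(3) = 309/4 kN·m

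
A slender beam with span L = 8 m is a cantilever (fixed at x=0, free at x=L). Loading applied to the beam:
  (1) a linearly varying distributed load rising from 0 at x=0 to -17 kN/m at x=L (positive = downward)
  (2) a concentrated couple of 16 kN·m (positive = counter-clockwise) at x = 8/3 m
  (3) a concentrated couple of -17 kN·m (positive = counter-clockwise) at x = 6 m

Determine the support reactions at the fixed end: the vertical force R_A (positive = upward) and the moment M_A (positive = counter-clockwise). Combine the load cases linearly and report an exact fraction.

R_A = -68 kN, M_A = -1085/3 kN·m

Load 1 — triangular load w₀=-17 kN/m (0→w₀ over full span):
  R_A = w₀L/2 = (-17)·8/2 = -68 kN
  M_A = w₀L²/3 = (-17)·8²/3 = -1088/3 kN·m
Load 2 — applied couple M₀=16 kN·m at a=8/3 m (b=L-a=16/3):
  R_A = 0 kN
  M_A = -M₀ = -16 kN·m
Load 3 — applied couple M₀=-17 kN·m at a=6 m (b=L-a=2):
  R_A = 0 kN
  M_A = -M₀ = -(-17) = 17 kN·m
Superposition: R_A = -68 kN, M_A = -1085/3 kN·m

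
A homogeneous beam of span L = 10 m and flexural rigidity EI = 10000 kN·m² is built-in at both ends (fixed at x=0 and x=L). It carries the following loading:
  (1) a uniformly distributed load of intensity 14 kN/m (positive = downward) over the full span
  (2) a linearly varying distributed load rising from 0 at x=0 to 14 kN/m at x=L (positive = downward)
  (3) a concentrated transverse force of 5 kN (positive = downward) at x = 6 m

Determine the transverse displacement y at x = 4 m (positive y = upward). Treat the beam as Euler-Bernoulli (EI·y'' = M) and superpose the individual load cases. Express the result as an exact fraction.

y(4) = -2423/46875 m

Load 1 — uniform load w=14 kN/m over full span:
  y_1 = -wx²(L-x)²/(24EI) = -14·4²·(10-4)²/(24·10000) = -21/625 m
Load 2 — triangular load w₀=14 kN/m (0→w₀ over full span):
  y_2 = -w₀x²(L-x)²(x+2L)/(120LEI) = -14·4²·(10-4)²·(4+2·10)/(120·10·10000) = -252/15625 m
Load 3 — point force P=5 kN at a=6 m (b=L-a=4):
  y_3 = -Pb²x²(3aL-(3a+b)x)/(6L³EI)  [x≤a] = -5·4²·4²·(3·6·10-(3·6+4)·4)/(6·10³·10000) = -92/46875 m
Superposition: y = Σ y_i = -2423/46875 m ≈ -0.051691 m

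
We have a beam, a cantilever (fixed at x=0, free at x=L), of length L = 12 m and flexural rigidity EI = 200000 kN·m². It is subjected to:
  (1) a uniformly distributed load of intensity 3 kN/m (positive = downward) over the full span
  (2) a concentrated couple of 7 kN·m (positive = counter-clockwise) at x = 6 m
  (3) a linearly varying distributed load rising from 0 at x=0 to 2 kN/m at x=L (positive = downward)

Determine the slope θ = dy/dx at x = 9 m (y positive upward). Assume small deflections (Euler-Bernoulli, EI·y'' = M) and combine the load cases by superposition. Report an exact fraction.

Load 1 — uniform load w=3 kN/m over full span:
  θ_1 = -wx(x²-3Lx+3L²)/(6EI) = -3·9·(9²-3·12·9+3·12²)/(6·200000) = -1701/400000 rad
Load 2 — applied couple M₀=7 kN·m at a=6 m (b=L-a=6):
  θ_2 = M₀a/EI  [x>a] = 7·6/200000 = 21/100000 rad
Load 3 — triangular load w₀=2 kN/m (0→w₀ over full span):
  θ_3 = (w₀Lx²/4-w₀L²x/3-w₀x⁴/(24L))/EI = (2·12·9²/4-2·12²·9/3-2·9⁴/(24·12))/200000 = -6777/3200000 rad
Superposition: θ = Σ θ_i = -19713/3200000 rad ≈ -0.006160 rad

θ(9) = -19713/3200000 rad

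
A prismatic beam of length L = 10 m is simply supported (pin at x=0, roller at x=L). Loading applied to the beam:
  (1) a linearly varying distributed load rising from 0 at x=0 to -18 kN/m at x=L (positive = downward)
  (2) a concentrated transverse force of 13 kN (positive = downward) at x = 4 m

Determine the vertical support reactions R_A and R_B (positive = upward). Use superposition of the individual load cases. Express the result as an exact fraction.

R_A = -111/5 kN, R_B = -274/5 kN

Load 1 — triangular load w₀=-18 kN/m (0→w₀ over full span):
  R_A = w₀L/6 = (-18)·10/6 = -30 kN
  R_B = w₀L/3 = (-18)·10/3 = -60 kN
Load 2 — point force P=13 kN at a=4 m (b=L-a=6):
  R_A = Pb/L = 13·6/10 = 39/5 kN
  R_B = Pa/L = 13·4/10 = 26/5 kN
Superposition: R_A = -111/5 kN, R_B = -274/5 kN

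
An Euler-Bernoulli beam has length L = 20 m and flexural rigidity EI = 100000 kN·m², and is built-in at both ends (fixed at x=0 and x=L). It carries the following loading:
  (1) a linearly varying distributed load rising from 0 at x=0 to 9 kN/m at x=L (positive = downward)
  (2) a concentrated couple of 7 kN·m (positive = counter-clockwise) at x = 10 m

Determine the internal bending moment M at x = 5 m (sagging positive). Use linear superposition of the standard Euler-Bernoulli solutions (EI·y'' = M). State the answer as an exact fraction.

M(5) = 13/2 kN·m

Load 1 — triangular load w₀=9 kN/m (0→w₀ over full span):
  M_1 = 3w₀Lx/20 - w₀L²/30 - w₀x³/(6L) = 3·9·20·5/20 - 9·20²/30 - 9·5³/(6·20) = 45/8 kN·m
Load 2 — applied couple M₀=7 kN·m at a=10 m (b=L-a=10):
  M_2 = R_Ax - M_A  [x≤a] with R_A=21/40, M_A=7/4 = (21/40)·5 - (7/4) = 7/8 kN·m
Superposition: M = Σ M_i = 13/2 kN·m ≈ 6.500000 kN·m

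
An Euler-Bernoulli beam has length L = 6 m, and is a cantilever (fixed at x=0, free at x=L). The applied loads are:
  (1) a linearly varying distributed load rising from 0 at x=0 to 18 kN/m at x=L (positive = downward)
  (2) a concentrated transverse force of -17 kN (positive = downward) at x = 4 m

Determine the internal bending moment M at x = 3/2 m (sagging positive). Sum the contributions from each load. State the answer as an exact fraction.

Load 1 — triangular load w₀=18 kN/m (0→w₀ over full span):
  M_1 = w₀Lx/2 - w₀L²/3 - w₀x³/(6L) = 18·6·(3/2)/2 - 18·6²/3 - 18·(3/2)³/(6·6) = -2187/16 kN·m
Load 2 — point force P=-17 kN at a=4 m (b=L-a=2):
  M_2 = -P(a-x)  [x≤a] = -(-17)·(4-(3/2)) = 85/2 kN·m
Superposition: M = Σ M_i = -1507/16 kN·m ≈ -94.187500 kN·m

M(3/2) = -1507/16 kN·m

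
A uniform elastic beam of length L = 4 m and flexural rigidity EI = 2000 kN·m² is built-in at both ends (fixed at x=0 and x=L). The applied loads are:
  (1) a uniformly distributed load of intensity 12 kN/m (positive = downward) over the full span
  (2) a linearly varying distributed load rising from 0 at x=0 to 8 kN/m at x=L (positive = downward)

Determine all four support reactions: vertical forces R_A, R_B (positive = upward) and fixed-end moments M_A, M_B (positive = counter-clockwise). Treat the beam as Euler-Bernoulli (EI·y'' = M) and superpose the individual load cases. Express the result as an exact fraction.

Load 1 — uniform load w=12 kN/m over full span:
  R_A = wL/2 = 12·4/2 = 24 kN
  M_A = wL²/12 = 12·4²/12 = 16 kN·m
  R_B = wL/2 = 12·4/2 = 24 kN
  M_B = -wL²/12 = -12·4²/12 = -16 kN·m
Load 2 — triangular load w₀=8 kN/m (0→w₀ over full span):
  R_A = 3w₀L/20 = 3·8·4/20 = 24/5 kN
  M_A = w₀L²/30 = 8·4²/30 = 64/15 kN·m
  R_B = 7w₀L/20 = 7·8·4/20 = 56/5 kN
  M_B = -w₀L²/20 = -8·4²/20 = -32/5 kN·m
Superposition: R_A = 144/5 kN, M_A = 304/15 kN·m, R_B = 176/5 kN, M_B = -112/5 kN·m

R_A = 144/5 kN, M_A = 304/15 kN·m, R_B = 176/5 kN, M_B = -112/5 kN·m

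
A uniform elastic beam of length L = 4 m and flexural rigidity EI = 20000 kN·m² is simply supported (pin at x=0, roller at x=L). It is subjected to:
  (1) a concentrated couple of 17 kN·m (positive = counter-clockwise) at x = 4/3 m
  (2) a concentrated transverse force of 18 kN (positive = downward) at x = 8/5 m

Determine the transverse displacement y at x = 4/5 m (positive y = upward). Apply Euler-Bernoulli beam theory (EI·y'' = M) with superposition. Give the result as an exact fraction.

Load 1 — applied couple M₀=17 kN·m at a=4/3 m (b=L-a=8/3):
  y_1 = (M₀x³/(6L)+C₁x)/EI  [x≤a] with C₁=M₀(3b²-L²)/(6L)=34/9 = (17·(4/5)³/(6·4)+(34/9)·(4/5))/20000 = 119/703125 m
Load 2 — point force P=18 kN at a=8/5 m (b=L-a=12/5):
  y_2 = -Pbx(L²-b²-x²)/(6LEI)  [x≤a] = -18·(12/5)·(4/5)·(4²-(12/5)²-(4/5)²)/(6·4·20000) = -54/78125 m
Superposition: y = Σ y_i = -367/703125 m ≈ -0.000522 m

y(4/5) = -367/703125 m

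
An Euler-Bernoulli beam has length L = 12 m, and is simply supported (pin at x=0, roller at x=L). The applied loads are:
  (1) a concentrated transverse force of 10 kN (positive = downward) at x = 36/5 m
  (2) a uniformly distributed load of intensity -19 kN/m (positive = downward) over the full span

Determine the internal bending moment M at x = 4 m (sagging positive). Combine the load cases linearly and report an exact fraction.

Load 1 — point force P=10 kN at a=36/5 m (b=L-a=24/5):
  M_1 = Pbx/L  [x≤a] = 10·(24/5)·4/12 = 16 kN·m
Load 2 — uniform load w=-19 kN/m over full span:
  M_2 = wx(L-x)/2 = (-19)·4·(12-4)/2 = -304 kN·m
Superposition: M = Σ M_i = -288 kN·m ≈ -288.000000 kN·m

M(4) = -288 kN·m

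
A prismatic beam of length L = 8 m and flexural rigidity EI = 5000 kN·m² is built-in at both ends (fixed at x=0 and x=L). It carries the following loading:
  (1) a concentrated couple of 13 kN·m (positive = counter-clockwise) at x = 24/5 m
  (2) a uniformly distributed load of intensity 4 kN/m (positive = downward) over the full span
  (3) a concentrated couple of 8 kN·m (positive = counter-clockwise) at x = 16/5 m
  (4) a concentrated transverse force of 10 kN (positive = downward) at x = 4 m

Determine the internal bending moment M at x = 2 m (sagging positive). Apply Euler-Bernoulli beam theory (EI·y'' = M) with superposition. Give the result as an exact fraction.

Load 1 — applied couple M₀=13 kN·m at a=24/5 m (b=L-a=16/5):
  M_1 = R_Ax - M_A  [x≤a] with R_A=117/50, M_A=104/25 = (117/50)·2 - (104/25) = 13/25 kN·m
Load 2 — uniform load w=4 kN/m over full span:
  M_2 = wLx/2 - wL²/12 - wx²/2 = 4·8·2/2 - 4·8²/12 - 4·2²/2 = 8/3 kN·m
Load 3 — applied couple M₀=8 kN·m at a=16/5 m (b=L-a=24/5):
  M_3 = R_Ax - M_A  [x≤a] with R_A=36/25, M_A=24/25 = (36/25)·2 - (24/25) = 48/25 kN·m
Load 4 — point force P=10 kN at a=4 m (b=L-a=4):
  M_4 = Pb²(3a+b)x/L³ - Pab²/L²  [x≤a] = 10·4²·(3·4+4)·2/8³ - 10·4·4²/8² = 0 kN·m
Superposition: M = Σ M_i = 383/75 kN·m ≈ 5.106667 kN·m

M(2) = 383/75 kN·m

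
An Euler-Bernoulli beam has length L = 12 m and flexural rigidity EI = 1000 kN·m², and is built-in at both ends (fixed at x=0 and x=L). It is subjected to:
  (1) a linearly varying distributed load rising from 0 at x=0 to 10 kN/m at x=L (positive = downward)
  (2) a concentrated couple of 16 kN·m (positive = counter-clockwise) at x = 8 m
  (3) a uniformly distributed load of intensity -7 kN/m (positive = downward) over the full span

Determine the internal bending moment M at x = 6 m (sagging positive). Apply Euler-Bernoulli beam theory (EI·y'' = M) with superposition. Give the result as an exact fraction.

M(6) = -20/3 kN·m

Load 1 — triangular load w₀=10 kN/m (0→w₀ over full span):
  M_1 = 3w₀Lx/20 - w₀L²/30 - w₀x³/(6L) = 3·10·12·6/20 - 10·12²/30 - 10·6³/(6·12) = 30 kN·m
Load 2 — applied couple M₀=16 kN·m at a=8 m (b=L-a=4):
  M_2 = R_Ax - M_A  [x≤a] with R_A=16/9, M_A=16/3 = (16/9)·6 - (16/3) = 16/3 kN·m
Load 3 — uniform load w=-7 kN/m over full span:
  M_3 = wLx/2 - wL²/12 - wx²/2 = (-7)·12·6/2 - (-7)·12²/12 - (-7)·6²/2 = -42 kN·m
Superposition: M = Σ M_i = -20/3 kN·m ≈ -6.666667 kN·m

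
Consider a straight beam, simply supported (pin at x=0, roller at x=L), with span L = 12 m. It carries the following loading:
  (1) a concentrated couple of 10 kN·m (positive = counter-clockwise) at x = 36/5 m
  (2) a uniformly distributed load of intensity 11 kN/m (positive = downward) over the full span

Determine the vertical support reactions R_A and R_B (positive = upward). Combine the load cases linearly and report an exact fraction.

R_A = 401/6 kN, R_B = 391/6 kN

Load 1 — applied couple M₀=10 kN·m at a=36/5 m (b=L-a=24/5):
  R_A = M₀/L = 10/12 = 5/6 kN
  R_B = -M₀/L = -10/12 = -5/6 kN
Load 2 — uniform load w=11 kN/m over full span:
  R_A = wL/2 = 11·12/2 = 66 kN
  R_B = wL/2 = 11·12/2 = 66 kN
Superposition: R_A = 401/6 kN, R_B = 391/6 kN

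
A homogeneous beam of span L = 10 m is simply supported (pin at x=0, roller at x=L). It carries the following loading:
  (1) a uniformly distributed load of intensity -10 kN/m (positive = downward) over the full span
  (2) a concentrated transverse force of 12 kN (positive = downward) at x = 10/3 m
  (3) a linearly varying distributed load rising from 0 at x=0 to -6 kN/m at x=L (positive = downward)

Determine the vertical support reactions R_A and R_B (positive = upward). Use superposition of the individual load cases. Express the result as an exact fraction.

Load 1 — uniform load w=-10 kN/m over full span:
  R_A = wL/2 = (-10)·10/2 = -50 kN
  R_B = wL/2 = (-10)·10/2 = -50 kN
Load 2 — point force P=12 kN at a=10/3 m (b=L-a=20/3):
  R_A = Pb/L = 12·(20/3)/10 = 8 kN
  R_B = Pa/L = 12·(10/3)/10 = 4 kN
Load 3 — triangular load w₀=-6 kN/m (0→w₀ over full span):
  R_A = w₀L/6 = (-6)·10/6 = -10 kN
  R_B = w₀L/3 = (-6)·10/3 = -20 kN
Superposition: R_A = -52 kN, R_B = -66 kN

R_A = -52 kN, R_B = -66 kN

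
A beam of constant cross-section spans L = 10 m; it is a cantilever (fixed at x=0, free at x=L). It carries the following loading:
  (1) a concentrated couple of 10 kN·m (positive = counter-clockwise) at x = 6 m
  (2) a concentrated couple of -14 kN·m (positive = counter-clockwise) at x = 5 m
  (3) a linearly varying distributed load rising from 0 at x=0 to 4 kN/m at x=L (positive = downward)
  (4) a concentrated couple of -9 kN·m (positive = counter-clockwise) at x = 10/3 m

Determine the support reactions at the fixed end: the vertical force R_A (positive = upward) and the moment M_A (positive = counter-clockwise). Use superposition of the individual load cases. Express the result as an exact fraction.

Load 1 — applied couple M₀=10 kN·m at a=6 m (b=L-a=4):
  R_A = 0 kN
  M_A = -M₀ = -10 kN·m
Load 2 — applied couple M₀=-14 kN·m at a=5 m (b=L-a=5):
  R_A = 0 kN
  M_A = -M₀ = -(-14) = 14 kN·m
Load 3 — triangular load w₀=4 kN/m (0→w₀ over full span):
  R_A = w₀L/2 = 4·10/2 = 20 kN
  M_A = w₀L²/3 = 4·10²/3 = 400/3 kN·m
Load 4 — applied couple M₀=-9 kN·m at a=10/3 m (b=L-a=20/3):
  R_A = 0 kN
  M_A = -M₀ = -(-9) = 9 kN·m
Superposition: R_A = 20 kN, M_A = 439/3 kN·m

R_A = 20 kN, M_A = 439/3 kN·m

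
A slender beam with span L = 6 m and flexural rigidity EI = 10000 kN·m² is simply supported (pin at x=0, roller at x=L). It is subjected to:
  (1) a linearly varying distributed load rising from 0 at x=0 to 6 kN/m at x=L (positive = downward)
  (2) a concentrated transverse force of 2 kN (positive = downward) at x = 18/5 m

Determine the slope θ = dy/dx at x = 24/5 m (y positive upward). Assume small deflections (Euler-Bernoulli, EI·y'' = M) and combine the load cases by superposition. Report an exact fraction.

θ(24/5) = 7983/3125000 rad

Load 1 — triangular load w₀=6 kN/m (0→w₀ over full span):
  θ_1 = -w₀(7L⁴-30L²x²+15x⁴)/(360LEI) = -6·(7·6⁴-30·6²·(24/5)²+15·(24/5)⁴)/(360·6·10000) = 6813/3125000 rad
Load 2 — point force P=2 kN at a=18/5 m (b=L-a=12/5):
  θ_2 = -Pa(2L²-6Lx+3x²+a²)/(6LEI)  [x>a] = -2·(18/5)·(2·6²-6·6·(24/5)+3·(24/5)²+(18/5)²)/(6·6·10000) = 117/312500 rad
Superposition: θ = Σ θ_i = 7983/3125000 rad ≈ 0.002555 rad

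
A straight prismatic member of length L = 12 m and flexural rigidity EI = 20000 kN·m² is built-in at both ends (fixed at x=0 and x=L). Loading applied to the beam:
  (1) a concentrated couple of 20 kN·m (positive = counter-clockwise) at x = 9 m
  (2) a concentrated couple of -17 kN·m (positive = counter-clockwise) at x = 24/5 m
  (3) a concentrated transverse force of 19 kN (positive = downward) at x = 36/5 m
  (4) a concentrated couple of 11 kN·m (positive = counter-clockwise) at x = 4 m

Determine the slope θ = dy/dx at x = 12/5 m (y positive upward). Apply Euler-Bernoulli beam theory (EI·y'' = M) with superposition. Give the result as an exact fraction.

θ(12/5) = -31507/15625000 rad

Load 1 — applied couple M₀=20 kN·m at a=9 m (b=L-a=3):
  θ_1 = (R_Ax²/2 - M_Ax)/EI  [x≤a] with R_A=15/8, M_A=25/4 = ((15/8)·(12/5)²/2 - (25/4)·(12/5))/20000 = -3/6250 rad
Load 2 — applied couple M₀=-17 kN·m at a=24/5 m (b=L-a=36/5):
  θ_2 = (R_Ax²/2 - M_Ax)/EI  [x≤a] with R_A=-51/25, M_A=-51/25 = ((-51/25)·(12/5)²/2 - (-51/25)·(12/5))/20000 = -153/3125000 rad
Load 3 — point force P=19 kN at a=36/5 m (b=L-a=24/5):
  θ_3 = -Pb²x(2aL-(3a+b)x)/(2L³EI)  [x≤a] = -19·(24/5)²·(12/5)·(2·(36/5)·12-(3·(36/5)+(24/5))·(12/5))/(2·12³·20000) = -3249/1953125 rad
Load 4 — applied couple M₀=11 kN·m at a=4 m (b=L-a=8):
  θ_4 = (R_Ax²/2 - M_Ax)/EI  [x≤a] with R_A=11/9, M_A=0 = ((11/9)·(12/5)²/2 - 0·(12/5))/20000 = 11/62500 rad
Superposition: θ = Σ θ_i = -31507/15625000 rad ≈ -0.002016 rad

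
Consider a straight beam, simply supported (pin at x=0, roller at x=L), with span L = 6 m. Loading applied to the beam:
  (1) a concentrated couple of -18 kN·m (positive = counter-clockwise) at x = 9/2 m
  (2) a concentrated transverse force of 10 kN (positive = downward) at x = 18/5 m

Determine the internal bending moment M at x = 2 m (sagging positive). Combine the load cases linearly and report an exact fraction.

Load 1 — applied couple M₀=-18 kN·m at a=9/2 m (b=L-a=3/2):
  M_1 = M₀x/L  [x≤a] = (-18)·2/6 = -6 kN·m
Load 2 — point force P=10 kN at a=18/5 m (b=L-a=12/5):
  M_2 = Pbx/L  [x≤a] = 10·(12/5)·2/6 = 8 kN·m
Superposition: M = Σ M_i = 2 kN·m ≈ 2.000000 kN·m

M(2) = 2 kN·m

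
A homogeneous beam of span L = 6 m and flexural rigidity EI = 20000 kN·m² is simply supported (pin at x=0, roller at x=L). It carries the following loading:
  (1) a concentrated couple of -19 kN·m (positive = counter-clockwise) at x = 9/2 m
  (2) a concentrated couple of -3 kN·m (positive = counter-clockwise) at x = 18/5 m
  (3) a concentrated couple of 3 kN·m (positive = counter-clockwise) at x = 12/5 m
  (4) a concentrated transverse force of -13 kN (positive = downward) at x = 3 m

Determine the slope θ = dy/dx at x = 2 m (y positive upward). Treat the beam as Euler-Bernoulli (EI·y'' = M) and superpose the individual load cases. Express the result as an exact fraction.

Load 1 — applied couple M₀=-19 kN·m at a=9/2 m (b=L-a=3/2):
  θ_1 = (M₀x²/(2L)+C₁)/EI  [x≤a] with C₁=M₀(3b²-L²)/(6L)=247/16 = ((-19)·2²/(2·6)+(247/16))/20000 = 437/960000 rad
Load 2 — applied couple M₀=-3 kN·m at a=18/5 m (b=L-a=12/5):
  θ_2 = (M₀x²/(2L)+C₁)/EI  [x≤a] with C₁=M₀(3b²-L²)/(6L)=39/25 = ((-3)·2²/(2·6)+(39/25))/20000 = 7/250000 rad
Load 3 — applied couple M₀=3 kN·m at a=12/5 m (b=L-a=18/5):
  θ_3 = (M₀x²/(2L)+C₁)/EI  [x≤a] with C₁=M₀(3b²-L²)/(6L)=6/25 = (3·2²/(2·6)+(6/25))/20000 = 31/500000 rad
Load 4 — point force P=-13 kN at a=3 m (b=L-a=3):
  θ_4 = -Pb(L²-b²-3x²)/(6LEI)  [x≤a] = -(-13)·3·(6²-3²-3·2²)/(6·6·20000) = 13/16000 rad
Superposition: θ = Σ θ_i = 6517/4800000 rad ≈ 0.001358 rad

θ(2) = 6517/4800000 rad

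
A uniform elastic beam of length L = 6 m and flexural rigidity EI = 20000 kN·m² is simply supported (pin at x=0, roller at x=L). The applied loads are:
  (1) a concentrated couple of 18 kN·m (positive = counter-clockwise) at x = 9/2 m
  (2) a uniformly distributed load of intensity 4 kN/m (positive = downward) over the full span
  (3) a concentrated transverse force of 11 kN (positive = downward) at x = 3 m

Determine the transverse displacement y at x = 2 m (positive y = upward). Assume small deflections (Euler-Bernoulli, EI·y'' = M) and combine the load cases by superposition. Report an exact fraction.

y(2) = -1513/240000 m

Load 1 — applied couple M₀=18 kN·m at a=9/2 m (b=L-a=3/2):
  y_1 = (M₀x³/(6L)+C₁x)/EI  [x≤a] with C₁=M₀(3b²-L²)/(6L)=-117/8 = (18·2³/(6·6)+(-117/8)·2)/20000 = -101/80000 m
Load 2 — uniform load w=4 kN/m over full span:
  y_2 = -wx(L³-2Lx²+x³)/(24EI) = -4·2·(6³-2·6·2²+2³)/(24·20000) = -11/3750 m
Load 3 — point force P=11 kN at a=3 m (b=L-a=3):
  y_3 = -Pbx(L²-b²-x²)/(6LEI)  [x≤a] = -11·3·2·(6²-3²-2²)/(6·6·20000) = -253/120000 m
Superposition: y = Σ y_i = -1513/240000 m ≈ -0.006304 m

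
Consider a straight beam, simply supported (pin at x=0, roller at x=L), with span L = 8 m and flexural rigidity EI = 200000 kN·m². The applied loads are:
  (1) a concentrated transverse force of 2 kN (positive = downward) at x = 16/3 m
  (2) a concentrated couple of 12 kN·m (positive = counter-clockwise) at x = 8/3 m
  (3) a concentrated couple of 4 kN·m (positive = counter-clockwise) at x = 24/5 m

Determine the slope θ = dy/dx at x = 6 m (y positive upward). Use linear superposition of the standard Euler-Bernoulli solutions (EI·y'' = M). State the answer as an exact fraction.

Load 1 — point force P=2 kN at a=16/3 m (b=L-a=8/3):
  θ_1 = -Pa(2L²-6Lx+3x²+a²)/(6LEI)  [x>a] = -2·(16/3)·(2·8²-6·8·6+3·6²+(16/3)²)/(6·8·200000) = 53/2025000 rad
Load 2 — applied couple M₀=12 kN·m at a=8/3 m (b=L-a=16/3):
  θ_2 = (M₀x²/(2L)-M₀(x-a)+C₁)/EI  [x>a] with C₁=M₀(3b²-L²)/(6L)=16/3 = (12·6²/(2·8)-12·(6-(8/3))+(16/3))/200000 = -23/600000 rad
Load 3 — applied couple M₀=4 kN·m at a=24/5 m (b=L-a=16/5):
  θ_3 = (M₀x²/(2L)-M₀(x-a)+C₁)/EI  [x>a] with C₁=M₀(3b²-L²)/(6L)=-208/75 = (4·6²/(2·8)-4·(6-(24/5))+(-208/75))/200000 = 107/15000000 rad
Superposition: θ = Σ θ_i = -509/101250000 rad ≈ -0.000005 rad

θ(6) = -509/101250000 rad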